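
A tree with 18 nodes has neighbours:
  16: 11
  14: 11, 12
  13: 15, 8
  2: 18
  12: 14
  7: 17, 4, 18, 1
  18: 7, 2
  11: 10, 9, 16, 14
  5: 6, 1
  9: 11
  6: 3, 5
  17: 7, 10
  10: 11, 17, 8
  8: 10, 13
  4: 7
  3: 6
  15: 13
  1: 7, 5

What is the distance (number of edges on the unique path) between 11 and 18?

4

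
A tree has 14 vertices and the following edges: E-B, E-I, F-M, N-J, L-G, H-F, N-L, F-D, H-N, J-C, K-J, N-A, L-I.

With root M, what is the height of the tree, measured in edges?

7

The longest root-to-leaf path is M-F-H-N-L-I-E-B (7 edges).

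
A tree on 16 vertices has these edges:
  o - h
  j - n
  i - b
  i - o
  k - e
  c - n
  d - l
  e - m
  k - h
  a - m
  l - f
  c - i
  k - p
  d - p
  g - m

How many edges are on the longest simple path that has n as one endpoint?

9

The node farthest from n is f, via n – c – i – o – h – k – p – d – l – f — 9 edges.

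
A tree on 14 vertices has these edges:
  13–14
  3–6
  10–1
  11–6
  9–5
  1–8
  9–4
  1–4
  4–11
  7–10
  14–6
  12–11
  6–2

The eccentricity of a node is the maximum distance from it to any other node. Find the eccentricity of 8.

The node farthest from 8 is 13, via 8-1-4-11-6-14-13 — 6 edges.

6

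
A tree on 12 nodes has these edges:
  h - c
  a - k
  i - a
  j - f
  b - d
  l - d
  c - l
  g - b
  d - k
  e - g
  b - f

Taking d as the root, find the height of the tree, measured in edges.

3

e sits deepest: d–b–g–e — 3 edges from the root.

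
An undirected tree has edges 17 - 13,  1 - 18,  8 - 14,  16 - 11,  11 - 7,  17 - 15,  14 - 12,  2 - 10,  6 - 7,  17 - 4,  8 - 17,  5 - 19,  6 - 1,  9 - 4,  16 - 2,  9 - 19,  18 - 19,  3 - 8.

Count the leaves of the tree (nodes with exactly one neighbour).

6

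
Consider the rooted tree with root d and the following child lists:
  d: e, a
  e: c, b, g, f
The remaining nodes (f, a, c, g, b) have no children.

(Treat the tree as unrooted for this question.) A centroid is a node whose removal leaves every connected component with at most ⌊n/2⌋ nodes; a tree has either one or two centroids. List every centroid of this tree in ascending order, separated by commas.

e

Delete e: the remaining components have sizes 2, 1, 1, 1, 1. Max 2 ≤ 3, so e is a centroid.
Every other node leaves some component of size > 3, so the centroid is unique.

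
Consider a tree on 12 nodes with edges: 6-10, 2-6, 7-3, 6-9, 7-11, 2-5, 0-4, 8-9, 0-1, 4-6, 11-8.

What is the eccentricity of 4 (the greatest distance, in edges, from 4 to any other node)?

6

Distances from 4 peak at 6, attained at 3.
4 – 6 – 9 – 8 – 11 – 7 – 3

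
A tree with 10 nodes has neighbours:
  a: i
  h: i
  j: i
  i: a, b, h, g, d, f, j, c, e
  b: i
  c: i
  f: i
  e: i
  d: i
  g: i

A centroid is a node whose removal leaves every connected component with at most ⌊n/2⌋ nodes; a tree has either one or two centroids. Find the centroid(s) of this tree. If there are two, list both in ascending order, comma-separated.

i

Delete i: the remaining components have sizes 1, 1, 1, 1, 1, 1, 1, 1, 1. Max 1 ≤ 5, so i is a centroid.
No neighbour of i does as well, so i is the unique centroid.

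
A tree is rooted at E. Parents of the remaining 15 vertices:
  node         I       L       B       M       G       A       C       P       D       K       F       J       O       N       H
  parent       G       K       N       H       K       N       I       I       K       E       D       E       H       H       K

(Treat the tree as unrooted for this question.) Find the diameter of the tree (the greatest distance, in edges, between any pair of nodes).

A longest path is C–I–G–K–H–N–A, with 6 edges.

6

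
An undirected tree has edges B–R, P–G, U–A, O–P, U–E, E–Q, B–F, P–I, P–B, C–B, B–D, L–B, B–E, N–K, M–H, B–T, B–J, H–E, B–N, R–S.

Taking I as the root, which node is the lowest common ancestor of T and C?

B

T's ancestor chain is T, B, P, I and C's is C, B, P, I; they first meet at B.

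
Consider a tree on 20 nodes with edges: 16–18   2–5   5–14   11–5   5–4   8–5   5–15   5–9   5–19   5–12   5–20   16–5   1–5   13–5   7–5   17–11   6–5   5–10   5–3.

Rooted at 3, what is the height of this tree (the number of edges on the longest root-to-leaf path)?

3

The longest root-to-leaf path is 3–5–16–18 (3 edges).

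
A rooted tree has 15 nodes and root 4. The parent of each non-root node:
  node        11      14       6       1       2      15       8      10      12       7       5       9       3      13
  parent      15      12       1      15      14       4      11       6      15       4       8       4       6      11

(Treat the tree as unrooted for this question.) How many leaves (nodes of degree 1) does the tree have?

The leaves are 2, 3, 5, 7, 9, 10, 13.
That is 7 leaves.

7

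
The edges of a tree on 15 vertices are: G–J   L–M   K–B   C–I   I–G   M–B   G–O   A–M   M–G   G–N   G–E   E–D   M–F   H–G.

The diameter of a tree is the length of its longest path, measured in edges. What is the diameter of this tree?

BFS from K reaches C last, at distance 5; BFS from C confirms no node is farther.
Path: K - B - M - G - I - C.

5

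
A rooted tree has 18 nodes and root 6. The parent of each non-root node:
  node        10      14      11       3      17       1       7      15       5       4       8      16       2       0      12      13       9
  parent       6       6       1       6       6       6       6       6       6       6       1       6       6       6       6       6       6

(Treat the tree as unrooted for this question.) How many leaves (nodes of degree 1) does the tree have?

Exactly 16 nodes have a single neighbour: 0, 2, 3, 4, 5, 7, 8, 9, 10, 11, 12, 13, 14, 15, 16, 17.

16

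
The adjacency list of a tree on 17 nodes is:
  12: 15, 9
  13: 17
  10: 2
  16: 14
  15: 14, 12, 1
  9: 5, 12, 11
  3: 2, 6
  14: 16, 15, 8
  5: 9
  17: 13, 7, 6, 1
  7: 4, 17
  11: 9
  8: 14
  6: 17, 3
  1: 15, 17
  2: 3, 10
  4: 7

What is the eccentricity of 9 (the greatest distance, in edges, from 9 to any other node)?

A farthest node from 9 is 10.
The path 9 – 12 – 15 – 1 – 17 – 6 – 3 – 2 – 10 has 8 edges.

8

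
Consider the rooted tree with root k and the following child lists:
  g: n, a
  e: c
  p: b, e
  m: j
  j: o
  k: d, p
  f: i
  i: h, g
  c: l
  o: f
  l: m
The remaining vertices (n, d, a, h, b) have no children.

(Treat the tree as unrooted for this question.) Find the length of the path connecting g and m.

Walking from g: g – i – f – o – j – m. Length 5.

5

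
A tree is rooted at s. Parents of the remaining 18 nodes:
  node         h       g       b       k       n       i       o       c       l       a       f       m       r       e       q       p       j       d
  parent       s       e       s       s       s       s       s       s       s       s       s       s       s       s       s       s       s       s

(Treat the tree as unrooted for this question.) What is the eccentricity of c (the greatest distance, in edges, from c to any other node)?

A farthest node from c is g.
The path c-s-e-g has 3 edges.

3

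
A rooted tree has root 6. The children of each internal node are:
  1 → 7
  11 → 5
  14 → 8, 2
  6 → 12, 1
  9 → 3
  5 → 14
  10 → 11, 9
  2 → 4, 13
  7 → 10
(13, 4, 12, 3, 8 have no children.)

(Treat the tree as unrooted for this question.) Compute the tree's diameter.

BFS from 12 reaches 4 last, at distance 9; BFS from 4 confirms no node is farther.
Path: 12-6-1-7-10-11-5-14-2-4.

9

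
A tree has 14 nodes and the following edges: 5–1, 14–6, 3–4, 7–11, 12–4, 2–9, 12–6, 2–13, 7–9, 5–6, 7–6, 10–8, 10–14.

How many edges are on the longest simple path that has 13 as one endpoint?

7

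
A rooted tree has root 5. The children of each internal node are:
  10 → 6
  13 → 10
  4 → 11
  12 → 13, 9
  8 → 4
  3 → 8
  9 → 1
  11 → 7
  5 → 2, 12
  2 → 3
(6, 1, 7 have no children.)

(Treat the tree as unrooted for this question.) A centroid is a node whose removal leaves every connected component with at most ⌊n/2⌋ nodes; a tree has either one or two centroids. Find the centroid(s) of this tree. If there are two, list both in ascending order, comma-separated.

5

If 5 is removed the pieces have sizes 6, 6, all ≤ ⌊13/2⌋ = 6.
No neighbour of 5 does as well, so 5 is the unique centroid.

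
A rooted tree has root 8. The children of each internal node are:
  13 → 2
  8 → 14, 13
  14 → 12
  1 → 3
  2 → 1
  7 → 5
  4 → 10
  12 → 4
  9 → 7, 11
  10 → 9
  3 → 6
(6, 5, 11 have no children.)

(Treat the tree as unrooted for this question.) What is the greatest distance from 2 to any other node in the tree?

The node farthest from 2 is 5, via 2 – 13 – 8 – 14 – 12 – 4 – 10 – 9 – 7 – 5 — 9 edges.

9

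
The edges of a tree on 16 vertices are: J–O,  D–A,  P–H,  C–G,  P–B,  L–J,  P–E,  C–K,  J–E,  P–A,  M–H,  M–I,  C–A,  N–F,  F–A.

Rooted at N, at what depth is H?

N–F–A–P–H — 4 edges.

4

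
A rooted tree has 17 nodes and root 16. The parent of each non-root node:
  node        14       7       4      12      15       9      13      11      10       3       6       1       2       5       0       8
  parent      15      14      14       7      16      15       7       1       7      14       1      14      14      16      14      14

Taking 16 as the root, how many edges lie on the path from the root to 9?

2

Climbing from 9 to the root: 9 – 15 – 16. That's 2 steps.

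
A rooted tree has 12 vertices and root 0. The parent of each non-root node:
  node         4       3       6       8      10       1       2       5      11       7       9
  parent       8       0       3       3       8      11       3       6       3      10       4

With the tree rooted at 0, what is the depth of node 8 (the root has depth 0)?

2

Path from 0 to 8: 0 – 3 – 8, which has 2 edges.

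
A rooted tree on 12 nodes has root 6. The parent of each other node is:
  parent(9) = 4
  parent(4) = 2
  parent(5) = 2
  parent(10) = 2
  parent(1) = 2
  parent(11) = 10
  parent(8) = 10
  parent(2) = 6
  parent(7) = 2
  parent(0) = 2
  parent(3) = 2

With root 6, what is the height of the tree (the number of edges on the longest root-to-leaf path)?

3

A deepest node is 8, reached by 6–2–10–8.
That path has 3 edges, so the height is 3.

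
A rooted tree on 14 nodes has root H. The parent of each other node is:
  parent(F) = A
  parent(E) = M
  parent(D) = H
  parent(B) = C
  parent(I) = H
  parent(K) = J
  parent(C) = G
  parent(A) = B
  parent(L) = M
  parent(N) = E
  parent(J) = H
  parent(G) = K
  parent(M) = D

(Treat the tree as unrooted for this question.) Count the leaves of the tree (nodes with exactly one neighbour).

Exactly 4 nodes have a single neighbour: F, I, L, N.

4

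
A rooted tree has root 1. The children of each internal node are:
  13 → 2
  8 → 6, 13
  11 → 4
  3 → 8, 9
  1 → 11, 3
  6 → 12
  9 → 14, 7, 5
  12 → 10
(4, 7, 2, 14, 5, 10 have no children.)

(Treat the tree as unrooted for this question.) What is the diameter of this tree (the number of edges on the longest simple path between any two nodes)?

7

A longest path is 10 – 12 – 6 – 8 – 3 – 1 – 11 – 4, with 7 edges.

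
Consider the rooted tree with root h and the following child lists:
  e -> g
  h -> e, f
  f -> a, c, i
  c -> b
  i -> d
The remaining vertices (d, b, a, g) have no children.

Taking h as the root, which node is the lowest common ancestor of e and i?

e's ancestor chain is e, h and i's is i, f, h; they first meet at h.

h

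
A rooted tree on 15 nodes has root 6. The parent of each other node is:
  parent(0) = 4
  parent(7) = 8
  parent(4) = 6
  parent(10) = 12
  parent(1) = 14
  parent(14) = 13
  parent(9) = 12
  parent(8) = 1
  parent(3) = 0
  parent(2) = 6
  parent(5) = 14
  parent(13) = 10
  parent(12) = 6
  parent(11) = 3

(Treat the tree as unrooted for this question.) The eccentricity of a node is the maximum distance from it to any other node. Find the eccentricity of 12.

A farthest node from 12 is 7.
The path 12–10–13–14–1–8–7 has 6 edges.

6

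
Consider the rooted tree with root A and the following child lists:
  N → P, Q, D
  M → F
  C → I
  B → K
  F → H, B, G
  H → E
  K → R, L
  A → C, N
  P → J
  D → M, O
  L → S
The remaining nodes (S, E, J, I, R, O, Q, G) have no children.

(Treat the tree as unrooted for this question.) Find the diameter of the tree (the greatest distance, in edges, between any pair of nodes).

10

Starting from S, a farthest node is I at distance 10.
One longest path: S–L–K–B–F–M–D–N–A–C–I.
So the diameter is 10.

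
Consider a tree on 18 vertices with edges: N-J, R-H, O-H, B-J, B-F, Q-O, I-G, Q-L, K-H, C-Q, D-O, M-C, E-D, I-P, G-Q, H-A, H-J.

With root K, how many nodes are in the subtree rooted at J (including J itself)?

4

J's subtree: {J, B, N, F}, size 4.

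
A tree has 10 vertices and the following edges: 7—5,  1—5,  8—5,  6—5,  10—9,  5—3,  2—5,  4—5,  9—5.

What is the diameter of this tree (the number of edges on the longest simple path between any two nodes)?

3

A longest path is 10-9-5-3, with 3 edges.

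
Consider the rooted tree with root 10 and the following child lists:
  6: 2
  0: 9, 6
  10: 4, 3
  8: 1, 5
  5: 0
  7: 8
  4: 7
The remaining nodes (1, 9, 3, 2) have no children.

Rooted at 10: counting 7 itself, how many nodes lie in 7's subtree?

The subtree rooted at 7 contains: 7, 8, 1, 5, 0, 9, 6, 2 — 8 nodes.

8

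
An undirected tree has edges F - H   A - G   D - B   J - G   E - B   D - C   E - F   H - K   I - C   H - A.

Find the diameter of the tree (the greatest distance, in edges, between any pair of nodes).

9

Starting from I, a farthest node is J at distance 9.
One longest path: I – C – D – B – E – F – H – A – G – J.
So the diameter is 9.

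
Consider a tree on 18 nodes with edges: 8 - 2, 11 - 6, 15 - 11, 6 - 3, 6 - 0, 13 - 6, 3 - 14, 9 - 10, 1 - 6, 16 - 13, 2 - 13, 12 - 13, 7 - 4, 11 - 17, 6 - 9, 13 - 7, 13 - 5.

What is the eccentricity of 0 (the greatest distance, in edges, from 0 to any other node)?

4

Distances from 0 peak at 4, attained at 4 (8 also at distance 4).
0 – 6 – 13 – 7 – 4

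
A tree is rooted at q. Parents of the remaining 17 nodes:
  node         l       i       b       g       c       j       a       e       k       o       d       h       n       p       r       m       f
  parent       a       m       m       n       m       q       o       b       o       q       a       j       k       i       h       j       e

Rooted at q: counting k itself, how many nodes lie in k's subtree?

The subtree rooted at k contains: k, n, g — 3 nodes.

3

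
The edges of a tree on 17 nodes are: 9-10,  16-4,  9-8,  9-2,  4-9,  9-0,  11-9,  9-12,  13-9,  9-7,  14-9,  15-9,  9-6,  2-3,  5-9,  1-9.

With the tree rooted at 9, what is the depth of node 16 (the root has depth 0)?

2

9 – 4 – 16 — 2 edges.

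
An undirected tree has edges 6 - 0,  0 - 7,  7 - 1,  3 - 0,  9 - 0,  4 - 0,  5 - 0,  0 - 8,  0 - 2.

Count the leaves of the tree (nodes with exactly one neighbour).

8

Degree-1 nodes: 1, 2, 3, 4, 5, 6, 8, 9 — 8 of them.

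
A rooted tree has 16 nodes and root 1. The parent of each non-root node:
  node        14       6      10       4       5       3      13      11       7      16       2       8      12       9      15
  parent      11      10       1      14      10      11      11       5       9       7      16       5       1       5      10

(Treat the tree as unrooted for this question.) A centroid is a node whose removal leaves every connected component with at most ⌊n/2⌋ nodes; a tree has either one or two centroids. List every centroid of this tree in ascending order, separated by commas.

Delete 5: the remaining components have sizes 5, 5, 4, 1. Max 5 ≤ 8, so 5 is a centroid.
No neighbour of 5 does as well, so 5 is the unique centroid.

5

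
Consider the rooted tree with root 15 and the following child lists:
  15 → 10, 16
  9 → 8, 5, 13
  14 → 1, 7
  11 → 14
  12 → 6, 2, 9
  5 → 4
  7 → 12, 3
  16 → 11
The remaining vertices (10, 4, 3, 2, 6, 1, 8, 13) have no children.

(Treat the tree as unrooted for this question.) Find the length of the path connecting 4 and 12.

3

The path is 4 - 5 - 9 - 12, which has 3 edges.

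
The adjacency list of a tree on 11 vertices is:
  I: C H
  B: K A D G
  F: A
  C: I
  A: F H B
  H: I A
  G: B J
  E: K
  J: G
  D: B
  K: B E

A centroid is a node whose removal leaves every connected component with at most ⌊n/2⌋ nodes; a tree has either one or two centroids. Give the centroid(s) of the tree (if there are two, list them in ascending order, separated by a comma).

If B is removed the pieces have sizes 5, 2, 2, 1, all ≤ ⌊11/2⌋ = 5.
No neighbour of B does as well, so B is the unique centroid.

B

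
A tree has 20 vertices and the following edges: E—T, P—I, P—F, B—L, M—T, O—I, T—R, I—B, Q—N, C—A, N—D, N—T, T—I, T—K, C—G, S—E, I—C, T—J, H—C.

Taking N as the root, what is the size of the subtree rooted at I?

10

The subtree rooted at I contains: I, P, C, B, O, F, G, A, H, L — 10 nodes.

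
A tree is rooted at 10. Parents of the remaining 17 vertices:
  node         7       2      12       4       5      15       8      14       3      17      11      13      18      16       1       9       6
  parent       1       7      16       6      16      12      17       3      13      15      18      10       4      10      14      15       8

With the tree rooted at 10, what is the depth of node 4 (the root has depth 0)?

Climbing from 4 to the root: 4 → 6 → 8 → 17 → 15 → 12 → 16 → 10. That's 7 steps.

7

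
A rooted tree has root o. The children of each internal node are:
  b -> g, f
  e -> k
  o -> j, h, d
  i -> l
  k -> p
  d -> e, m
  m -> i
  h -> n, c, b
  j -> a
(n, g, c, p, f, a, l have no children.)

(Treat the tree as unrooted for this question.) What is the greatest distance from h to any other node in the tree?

The node farthest from h is l (p also at distance 5), via h–o–d–m–i–l — 5 edges.

5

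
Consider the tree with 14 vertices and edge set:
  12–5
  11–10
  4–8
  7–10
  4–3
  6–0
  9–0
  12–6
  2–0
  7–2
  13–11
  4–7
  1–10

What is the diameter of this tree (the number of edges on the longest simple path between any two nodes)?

Starting from 13, a farthest node is 5 at distance 8.
One longest path: 13–11–10–7–2–0–6–12–5.
So the diameter is 8.

8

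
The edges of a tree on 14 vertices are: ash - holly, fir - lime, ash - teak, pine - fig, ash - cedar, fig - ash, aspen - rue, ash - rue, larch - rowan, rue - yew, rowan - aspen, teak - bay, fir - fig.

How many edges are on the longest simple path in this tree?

A longest path is larch–rowan–aspen–rue–ash–fig–fir–lime, with 7 edges.

7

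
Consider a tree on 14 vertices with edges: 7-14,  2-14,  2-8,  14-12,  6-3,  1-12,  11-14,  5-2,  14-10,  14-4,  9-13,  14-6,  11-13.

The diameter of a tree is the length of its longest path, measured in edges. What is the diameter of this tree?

A longest path is 9-13-11-14-6-3, with 5 edges.

5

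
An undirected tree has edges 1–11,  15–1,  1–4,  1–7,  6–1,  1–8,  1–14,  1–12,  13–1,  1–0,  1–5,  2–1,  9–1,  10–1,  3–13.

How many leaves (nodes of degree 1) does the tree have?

Exactly 14 nodes have a single neighbour: 0, 2, 3, 4, 5, 6, 7, 8, 9, 10, 11, 12, 14, 15.

14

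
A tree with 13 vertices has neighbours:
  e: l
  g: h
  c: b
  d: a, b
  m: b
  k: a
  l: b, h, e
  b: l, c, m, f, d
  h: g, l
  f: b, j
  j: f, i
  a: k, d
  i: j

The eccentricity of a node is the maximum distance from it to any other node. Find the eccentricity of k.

6

A farthest node from k is g (i also at distance 6).
The path k–a–d–b–l–h–g has 6 edges.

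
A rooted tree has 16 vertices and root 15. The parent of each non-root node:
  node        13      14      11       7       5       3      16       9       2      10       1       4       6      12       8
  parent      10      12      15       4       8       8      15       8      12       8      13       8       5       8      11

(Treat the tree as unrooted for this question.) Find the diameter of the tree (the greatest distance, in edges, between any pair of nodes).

6

BFS from 16 reaches 1 last, at distance 6; BFS from 1 confirms no node is farther.
Path: 16 - 15 - 11 - 8 - 10 - 13 - 1.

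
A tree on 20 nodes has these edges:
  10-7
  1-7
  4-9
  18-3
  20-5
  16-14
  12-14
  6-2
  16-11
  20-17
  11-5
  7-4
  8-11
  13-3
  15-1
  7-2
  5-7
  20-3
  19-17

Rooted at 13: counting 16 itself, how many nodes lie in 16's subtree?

The subtree rooted at 16 contains: 16, 14, 12 — 3 nodes.

3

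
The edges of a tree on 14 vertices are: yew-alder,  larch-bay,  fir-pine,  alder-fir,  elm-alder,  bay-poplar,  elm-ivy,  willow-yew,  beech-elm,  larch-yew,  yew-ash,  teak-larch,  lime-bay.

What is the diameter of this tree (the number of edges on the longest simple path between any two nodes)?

BFS from lime reaches ivy last, at distance 6; BFS from ivy confirms no node is farther.
Path: lime – bay – larch – yew – alder – elm – ivy.

6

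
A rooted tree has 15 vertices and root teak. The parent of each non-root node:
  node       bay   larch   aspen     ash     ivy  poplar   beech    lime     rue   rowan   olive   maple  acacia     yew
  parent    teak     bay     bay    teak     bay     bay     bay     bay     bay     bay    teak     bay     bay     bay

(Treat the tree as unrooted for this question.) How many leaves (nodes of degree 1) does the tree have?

13

Degree-1 nodes: acacia, ash, aspen, beech, ivy, larch, lime, maple, olive, poplar, rowan, rue, yew — 13 of them.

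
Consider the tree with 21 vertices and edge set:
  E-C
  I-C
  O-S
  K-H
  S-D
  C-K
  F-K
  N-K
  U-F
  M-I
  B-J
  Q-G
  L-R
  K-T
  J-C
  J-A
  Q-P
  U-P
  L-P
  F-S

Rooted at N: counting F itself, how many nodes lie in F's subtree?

F's subtree: {F, U, S, P, D, O, L, Q, R, G}, size 10.

10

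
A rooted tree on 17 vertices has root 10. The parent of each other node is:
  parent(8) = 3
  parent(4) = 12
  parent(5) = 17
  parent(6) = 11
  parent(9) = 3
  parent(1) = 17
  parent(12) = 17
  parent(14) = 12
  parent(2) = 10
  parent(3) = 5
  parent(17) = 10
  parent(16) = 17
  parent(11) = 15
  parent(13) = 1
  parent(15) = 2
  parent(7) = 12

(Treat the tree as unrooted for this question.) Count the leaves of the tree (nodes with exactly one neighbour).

Exactly 8 nodes have a single neighbour: 4, 6, 7, 8, 9, 13, 14, 16.

8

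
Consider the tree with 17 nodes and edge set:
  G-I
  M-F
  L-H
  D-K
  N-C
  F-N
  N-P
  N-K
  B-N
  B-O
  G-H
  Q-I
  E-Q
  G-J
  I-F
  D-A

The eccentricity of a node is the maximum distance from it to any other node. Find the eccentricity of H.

7

A farthest node from H is A.
The path H – G – I – F – N – K – D – A has 7 edges.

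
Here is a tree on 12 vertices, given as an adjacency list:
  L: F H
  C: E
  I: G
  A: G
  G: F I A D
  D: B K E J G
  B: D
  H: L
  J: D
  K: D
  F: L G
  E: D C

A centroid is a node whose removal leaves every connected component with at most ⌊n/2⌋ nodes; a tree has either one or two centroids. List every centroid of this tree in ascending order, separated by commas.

D, G

If G is removed the pieces have sizes 6, 3, 1, 1, all ≤ ⌊12/2⌋ = 6.
D is adjacent to G and is also a centroid (the largest component after removing it is likewise 6).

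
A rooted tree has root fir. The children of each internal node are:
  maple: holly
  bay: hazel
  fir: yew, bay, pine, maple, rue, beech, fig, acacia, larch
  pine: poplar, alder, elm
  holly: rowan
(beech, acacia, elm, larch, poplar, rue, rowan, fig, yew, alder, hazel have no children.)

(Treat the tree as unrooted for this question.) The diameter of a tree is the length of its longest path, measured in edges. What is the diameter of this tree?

BFS from rowan reaches alder last, at distance 5; BFS from alder confirms no node is farther.
Path: rowan-holly-maple-fir-pine-alder.

5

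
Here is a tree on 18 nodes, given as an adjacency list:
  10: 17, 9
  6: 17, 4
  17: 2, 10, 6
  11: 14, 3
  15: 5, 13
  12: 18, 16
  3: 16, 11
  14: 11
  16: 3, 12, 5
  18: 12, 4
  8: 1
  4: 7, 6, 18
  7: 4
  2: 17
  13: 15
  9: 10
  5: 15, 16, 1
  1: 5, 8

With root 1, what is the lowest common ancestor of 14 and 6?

Path 14→root: 14 11 3 16 5 1; path 6→root: 6 4 18 12 16 5 1.
First common node: 16.

16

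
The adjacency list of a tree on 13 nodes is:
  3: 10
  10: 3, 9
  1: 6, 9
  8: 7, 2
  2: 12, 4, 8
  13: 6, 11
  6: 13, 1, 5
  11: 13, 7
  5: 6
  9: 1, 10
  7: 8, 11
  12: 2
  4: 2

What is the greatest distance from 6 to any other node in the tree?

6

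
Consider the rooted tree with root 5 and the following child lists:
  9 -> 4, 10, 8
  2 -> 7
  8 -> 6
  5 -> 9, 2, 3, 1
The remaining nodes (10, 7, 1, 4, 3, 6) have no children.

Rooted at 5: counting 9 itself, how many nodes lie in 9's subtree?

5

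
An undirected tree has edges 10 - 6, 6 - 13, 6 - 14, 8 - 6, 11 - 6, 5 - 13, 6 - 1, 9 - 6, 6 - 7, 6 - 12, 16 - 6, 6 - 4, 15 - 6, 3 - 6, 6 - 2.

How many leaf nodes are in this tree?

The leaves are 1, 2, 3, 4, 5, 7, 8, 9, 10, 11, 12, 14, 15, 16.
That is 14 leaves.

14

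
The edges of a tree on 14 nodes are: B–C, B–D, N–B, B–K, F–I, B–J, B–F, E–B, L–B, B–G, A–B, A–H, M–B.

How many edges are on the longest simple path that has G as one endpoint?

3

Distances from G peak at 3, attained at I (H also at distance 3).
G–B–F–I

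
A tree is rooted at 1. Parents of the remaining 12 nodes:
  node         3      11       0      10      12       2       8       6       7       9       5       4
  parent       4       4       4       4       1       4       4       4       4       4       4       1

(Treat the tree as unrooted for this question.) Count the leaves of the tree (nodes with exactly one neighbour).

11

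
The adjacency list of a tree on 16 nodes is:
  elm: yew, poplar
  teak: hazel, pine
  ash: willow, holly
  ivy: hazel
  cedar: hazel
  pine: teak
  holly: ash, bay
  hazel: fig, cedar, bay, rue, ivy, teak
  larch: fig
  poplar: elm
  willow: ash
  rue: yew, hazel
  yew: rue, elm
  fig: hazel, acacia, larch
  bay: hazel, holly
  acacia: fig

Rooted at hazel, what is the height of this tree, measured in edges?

4

The longest root-to-leaf path is hazel → bay → holly → ash → willow (4 edges).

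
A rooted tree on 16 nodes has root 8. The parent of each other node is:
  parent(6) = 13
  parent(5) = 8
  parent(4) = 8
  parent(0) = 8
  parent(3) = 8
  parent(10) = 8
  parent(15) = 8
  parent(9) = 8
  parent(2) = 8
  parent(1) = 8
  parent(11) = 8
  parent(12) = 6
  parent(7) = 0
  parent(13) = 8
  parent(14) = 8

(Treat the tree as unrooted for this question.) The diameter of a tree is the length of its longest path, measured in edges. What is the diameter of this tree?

Starting from 12, a farthest node is 7 at distance 5.
One longest path: 12 - 6 - 13 - 8 - 0 - 7.
So the diameter is 5.

5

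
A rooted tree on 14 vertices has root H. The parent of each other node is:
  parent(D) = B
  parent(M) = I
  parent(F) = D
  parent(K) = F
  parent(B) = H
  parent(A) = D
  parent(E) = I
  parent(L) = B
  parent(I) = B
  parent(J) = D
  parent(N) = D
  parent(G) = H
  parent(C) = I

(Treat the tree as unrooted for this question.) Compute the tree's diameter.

A longest path is K-F-D-B-H-G, with 5 edges.

5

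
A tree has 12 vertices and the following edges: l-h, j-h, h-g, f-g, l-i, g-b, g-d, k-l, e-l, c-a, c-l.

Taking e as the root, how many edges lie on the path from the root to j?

3

Path from e to j: e – l – h – j, which has 3 edges.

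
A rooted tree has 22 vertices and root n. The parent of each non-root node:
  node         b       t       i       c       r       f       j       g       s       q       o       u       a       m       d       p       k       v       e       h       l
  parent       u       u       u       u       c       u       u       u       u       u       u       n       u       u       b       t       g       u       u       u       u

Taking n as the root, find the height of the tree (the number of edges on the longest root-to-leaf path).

p sits deepest: n → u → t → p — 3 edges from the root.

3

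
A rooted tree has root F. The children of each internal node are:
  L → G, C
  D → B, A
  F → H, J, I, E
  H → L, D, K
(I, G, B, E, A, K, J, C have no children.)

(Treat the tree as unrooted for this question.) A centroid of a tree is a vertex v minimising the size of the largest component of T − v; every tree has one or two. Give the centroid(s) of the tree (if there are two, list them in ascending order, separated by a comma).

If H is removed the pieces have sizes 4, 3, 3, 1, all ≤ ⌊12/2⌋ = 6.
Every other node leaves some component of size > 6, so the centroid is unique.

H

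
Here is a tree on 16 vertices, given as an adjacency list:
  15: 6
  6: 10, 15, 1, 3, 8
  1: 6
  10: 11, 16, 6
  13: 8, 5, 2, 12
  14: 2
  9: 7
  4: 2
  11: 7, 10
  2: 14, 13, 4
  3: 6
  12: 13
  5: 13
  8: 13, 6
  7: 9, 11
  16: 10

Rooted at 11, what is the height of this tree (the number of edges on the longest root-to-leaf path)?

6

A deepest node is 14, reached by 11–10–6–8–13–2–14.
That path has 6 edges, so the height is 6.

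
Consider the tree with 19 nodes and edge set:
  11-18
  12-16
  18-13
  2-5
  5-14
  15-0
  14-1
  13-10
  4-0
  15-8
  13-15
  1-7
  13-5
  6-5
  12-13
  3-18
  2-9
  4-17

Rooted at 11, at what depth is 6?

4

Path from 11 to 6: 11–18–13–5–6, which has 4 edges.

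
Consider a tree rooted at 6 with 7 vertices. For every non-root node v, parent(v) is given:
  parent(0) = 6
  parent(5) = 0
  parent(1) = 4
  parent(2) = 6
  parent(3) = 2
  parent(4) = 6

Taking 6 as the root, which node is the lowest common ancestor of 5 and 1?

6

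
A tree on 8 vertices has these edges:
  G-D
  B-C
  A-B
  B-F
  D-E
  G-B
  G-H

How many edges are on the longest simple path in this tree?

4

Starting from E, a farthest node is F at distance 4.
One longest path: E - D - G - B - F.
So the diameter is 4.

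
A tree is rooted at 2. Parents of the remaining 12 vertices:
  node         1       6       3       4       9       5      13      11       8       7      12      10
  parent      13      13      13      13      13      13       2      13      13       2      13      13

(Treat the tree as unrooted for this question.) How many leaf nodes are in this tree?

Exactly 11 nodes have a single neighbour: 1, 3, 4, 5, 6, 7, 8, 9, 10, 11, 12.

11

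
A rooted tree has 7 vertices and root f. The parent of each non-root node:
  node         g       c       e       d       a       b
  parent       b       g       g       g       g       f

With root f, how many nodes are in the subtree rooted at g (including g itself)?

5

The subtree rooted at g contains: g, c, e, d, a — 5 nodes.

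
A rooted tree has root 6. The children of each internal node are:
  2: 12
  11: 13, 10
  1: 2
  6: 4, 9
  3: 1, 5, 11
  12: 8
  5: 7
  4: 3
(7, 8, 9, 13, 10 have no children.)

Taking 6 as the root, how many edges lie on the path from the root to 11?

Climbing from 11 to the root: 11–3–4–6. That's 3 steps.

3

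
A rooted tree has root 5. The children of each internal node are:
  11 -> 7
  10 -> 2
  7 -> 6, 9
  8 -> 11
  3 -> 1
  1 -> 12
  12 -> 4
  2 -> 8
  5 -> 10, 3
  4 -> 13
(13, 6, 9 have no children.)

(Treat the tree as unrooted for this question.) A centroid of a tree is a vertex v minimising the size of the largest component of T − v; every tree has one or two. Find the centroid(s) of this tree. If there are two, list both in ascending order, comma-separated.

If 10 is removed the pieces have sizes 6, 6, all ≤ ⌊13/2⌋ = 6.
No neighbour of 10 does as well, so 10 is the unique centroid.

10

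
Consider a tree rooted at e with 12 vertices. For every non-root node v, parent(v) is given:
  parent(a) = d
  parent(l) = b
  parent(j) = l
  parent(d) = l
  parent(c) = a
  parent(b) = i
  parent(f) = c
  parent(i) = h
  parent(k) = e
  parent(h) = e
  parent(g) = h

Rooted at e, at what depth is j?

5

e – h – i – b – l – j — 5 edges.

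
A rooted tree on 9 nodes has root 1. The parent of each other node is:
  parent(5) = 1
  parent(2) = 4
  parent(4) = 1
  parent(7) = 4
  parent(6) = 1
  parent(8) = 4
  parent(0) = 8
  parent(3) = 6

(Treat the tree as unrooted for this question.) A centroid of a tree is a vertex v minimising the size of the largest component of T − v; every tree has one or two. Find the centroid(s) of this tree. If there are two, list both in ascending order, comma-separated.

Removing 4 splits the tree into components of sizes 4, 2, 1, 1; the largest is 4 ≤ ⌊9/2⌋ = 4.
No neighbour of 4 does as well, so 4 is the unique centroid.

4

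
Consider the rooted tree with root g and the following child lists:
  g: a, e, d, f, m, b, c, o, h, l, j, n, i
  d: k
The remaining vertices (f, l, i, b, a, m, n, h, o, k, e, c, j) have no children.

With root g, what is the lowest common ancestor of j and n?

Ancestors of j (toward the root): j, g.
Ancestors of n: n, g.
The deepest node appearing in both lists is g.

g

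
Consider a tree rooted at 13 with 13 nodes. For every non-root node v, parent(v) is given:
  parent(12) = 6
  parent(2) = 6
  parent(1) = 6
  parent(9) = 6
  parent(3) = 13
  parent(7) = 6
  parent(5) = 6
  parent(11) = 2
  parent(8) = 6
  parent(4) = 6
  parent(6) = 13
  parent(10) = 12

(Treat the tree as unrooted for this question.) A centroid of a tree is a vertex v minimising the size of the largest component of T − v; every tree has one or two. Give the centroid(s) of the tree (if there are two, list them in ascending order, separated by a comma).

Delete 6: the remaining components have sizes 2, 2, 2, 1, 1, 1, 1, 1, 1. Max 2 ≤ 6, so 6 is a centroid.
No neighbour of 6 does as well, so 6 is the unique centroid.

6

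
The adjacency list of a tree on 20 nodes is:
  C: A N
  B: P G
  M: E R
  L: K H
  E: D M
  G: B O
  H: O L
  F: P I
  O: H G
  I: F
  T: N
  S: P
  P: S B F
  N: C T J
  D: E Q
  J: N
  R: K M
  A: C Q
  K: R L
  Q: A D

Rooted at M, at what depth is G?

6

Path from M to G: M–R–K–L–H–O–G, which has 6 edges.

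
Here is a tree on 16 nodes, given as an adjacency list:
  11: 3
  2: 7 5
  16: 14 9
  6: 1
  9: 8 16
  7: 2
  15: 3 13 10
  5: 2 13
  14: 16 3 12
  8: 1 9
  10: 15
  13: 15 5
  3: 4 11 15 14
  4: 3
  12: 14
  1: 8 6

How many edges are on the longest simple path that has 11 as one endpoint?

Distances from 11 peak at 7, attained at 6.
11 – 3 – 14 – 16 – 9 – 8 – 1 – 6

7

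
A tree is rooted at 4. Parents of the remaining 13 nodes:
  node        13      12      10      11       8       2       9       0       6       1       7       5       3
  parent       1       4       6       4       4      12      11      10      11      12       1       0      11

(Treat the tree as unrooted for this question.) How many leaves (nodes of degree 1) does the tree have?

Exactly 7 nodes have a single neighbour: 2, 3, 5, 7, 8, 9, 13.

7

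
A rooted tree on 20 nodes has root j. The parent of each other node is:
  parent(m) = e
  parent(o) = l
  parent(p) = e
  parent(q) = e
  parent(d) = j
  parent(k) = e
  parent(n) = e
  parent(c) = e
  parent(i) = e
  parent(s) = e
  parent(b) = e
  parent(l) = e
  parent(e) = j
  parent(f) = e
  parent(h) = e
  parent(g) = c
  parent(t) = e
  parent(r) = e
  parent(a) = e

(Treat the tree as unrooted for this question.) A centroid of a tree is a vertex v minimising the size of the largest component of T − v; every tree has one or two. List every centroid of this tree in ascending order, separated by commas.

e

Removing e splits the tree into components of sizes 2, 2, 2, 1, 1, 1, 1, 1, 1, 1, 1, 1, 1, 1, 1, 1; the largest is 2 ≤ ⌊20/2⌋ = 10.
No neighbour of e does as well, so e is the unique centroid.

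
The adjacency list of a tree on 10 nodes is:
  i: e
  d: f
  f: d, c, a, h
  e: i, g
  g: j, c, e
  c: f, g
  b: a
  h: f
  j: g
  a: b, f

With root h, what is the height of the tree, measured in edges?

5

The longest root-to-leaf path is h-f-c-g-e-i (5 edges).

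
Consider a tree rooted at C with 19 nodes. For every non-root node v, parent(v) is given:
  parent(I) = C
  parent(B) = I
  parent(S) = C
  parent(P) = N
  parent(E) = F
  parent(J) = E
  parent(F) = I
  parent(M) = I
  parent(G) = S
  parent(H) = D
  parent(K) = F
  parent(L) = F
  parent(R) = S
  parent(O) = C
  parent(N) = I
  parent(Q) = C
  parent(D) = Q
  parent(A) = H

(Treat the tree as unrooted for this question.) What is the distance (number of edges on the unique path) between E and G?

5

Walking from E: E – F – I – C – S – G. Length 5.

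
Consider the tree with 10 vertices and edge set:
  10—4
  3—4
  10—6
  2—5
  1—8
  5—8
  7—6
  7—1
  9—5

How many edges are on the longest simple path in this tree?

A longest path is 2–5–8–1–7–6–10–4–3, with 8 edges.

8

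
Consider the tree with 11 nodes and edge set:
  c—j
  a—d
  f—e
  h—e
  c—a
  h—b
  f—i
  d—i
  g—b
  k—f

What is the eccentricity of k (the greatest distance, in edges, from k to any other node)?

The node farthest from k is j, via k-f-i-d-a-c-j — 6 edges.

6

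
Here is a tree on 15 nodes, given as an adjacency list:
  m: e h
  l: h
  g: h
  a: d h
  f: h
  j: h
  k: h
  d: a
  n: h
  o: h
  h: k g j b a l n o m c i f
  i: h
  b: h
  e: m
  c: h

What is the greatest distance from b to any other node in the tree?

3

A farthest node from b is e (d also at distance 3).
The path b–h–m–e has 3 edges.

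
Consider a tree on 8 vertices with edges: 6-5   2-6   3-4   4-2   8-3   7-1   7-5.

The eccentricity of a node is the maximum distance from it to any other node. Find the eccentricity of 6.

The node farthest from 6 is 8, via 6–2–4–3–8 — 4 edges.

4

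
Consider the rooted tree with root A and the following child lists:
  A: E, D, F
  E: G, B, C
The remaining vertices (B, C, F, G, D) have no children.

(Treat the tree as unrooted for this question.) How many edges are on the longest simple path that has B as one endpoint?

3

The node farthest from B is D (F also at distance 3), via B–E–A–D — 3 edges.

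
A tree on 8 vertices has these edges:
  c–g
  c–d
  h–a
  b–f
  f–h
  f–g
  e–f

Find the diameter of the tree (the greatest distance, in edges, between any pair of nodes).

5

BFS from d reaches a last, at distance 5; BFS from a confirms no node is farther.
Path: d - c - g - f - h - a.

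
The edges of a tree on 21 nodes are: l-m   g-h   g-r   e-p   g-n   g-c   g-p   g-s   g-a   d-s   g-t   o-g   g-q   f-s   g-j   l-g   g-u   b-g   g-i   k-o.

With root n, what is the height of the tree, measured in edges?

A deepest node is m, reached by n-g-l-m.
That path has 3 edges, so the height is 3.

3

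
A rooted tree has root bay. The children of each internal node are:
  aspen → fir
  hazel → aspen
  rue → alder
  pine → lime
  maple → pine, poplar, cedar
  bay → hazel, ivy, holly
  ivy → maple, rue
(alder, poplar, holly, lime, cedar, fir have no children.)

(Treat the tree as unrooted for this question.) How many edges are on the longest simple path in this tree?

Starting from fir, a farthest node is lime at distance 7.
One longest path: fir-aspen-hazel-bay-ivy-maple-pine-lime.
So the diameter is 7.

7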